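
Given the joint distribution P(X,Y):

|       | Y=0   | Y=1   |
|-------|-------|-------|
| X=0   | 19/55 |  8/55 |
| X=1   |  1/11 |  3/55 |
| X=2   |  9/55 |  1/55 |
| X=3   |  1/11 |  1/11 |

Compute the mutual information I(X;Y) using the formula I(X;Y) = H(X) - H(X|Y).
0.0558 bits

I(X;Y) = H(X) - H(X|Y)

Marginal of X (row sums):
  P(X=0) = 19/55 + 8/55 = 27/55
  P(X=1) = 1/11 + 3/55 = 8/55
  P(X=2) = 9/55 + 1/55 = 2/11
  P(X=3) = 1/11 + 1/11 = 2/11
H(X) = -[(27/55)·log₂(27/55) + (8/55)·log₂(8/55) + (2/11)·log₂(2/11) + (2/11)·log₂(2/11)]
  = 0.50390 + 0.40456 + 0.44717 + 0.44717 = 1.8028 bits

Marginal of Y (column sums):
  P(Y=0) = 19/55 + 1/11 + 9/55 + 1/11 = 38/55
  P(Y=1) = 8/55 + 3/55 + 1/55 + 1/11 = 17/55
H(X|Y) = Σ_y P(y)·H(X|Y=y):
  Y=0: P(Y=0) = 38/55, P(X|Y=0) = (1/2, 5/38, 9/38, 5/38) → H(X|Y=0) = 1.76216
  Y=1: P(Y=1) = 17/55, P(X|Y=1) = (8/17, 3/17, 1/17, 5/17) → H(X|Y=1) = 1.71308
H(X|Y) = (38/55)·1.76216 + (17/55)·1.71308 = 1.7470 bits

I(X;Y) = H(X) - H(X|Y) = 1.8028 - 1.7470 = 0.0558 bits

Cross-check via I(X;Y) = H(X) + H(Y) - H(X,Y): computing H(Y) from the column sums and H(X,Y) from the 8 cells in the same way gives H(Y) = 0.8921 bits and H(X,Y) = 2.6391 bits, so
I(X;Y) = 1.8028 + 0.8921 - 2.6391 = 0.0558 bits ✓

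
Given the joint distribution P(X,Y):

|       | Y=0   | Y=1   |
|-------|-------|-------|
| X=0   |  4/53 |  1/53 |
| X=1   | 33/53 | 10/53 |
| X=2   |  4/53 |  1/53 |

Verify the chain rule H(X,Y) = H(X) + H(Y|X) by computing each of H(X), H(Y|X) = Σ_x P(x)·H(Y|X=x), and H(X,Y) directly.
H(X) = 0.8874 bits, H(Y|X) = 0.7710 bits, H(X,Y) = 1.6584 bits

Marginal of X (row sums):
  P(X=0) = 4/53 + 1/53 = 5/53
  P(X=1) = 33/53 + 10/53 = 43/53
  P(X=2) = 4/53 + 1/53 = 5/53
H(X) = -[(5/53)·log₂(5/53) + (43/53)·log₂(43/53) + (5/53)·log₂(5/53)]
  = 0.32132 + 0.24474 + 0.32132 = 0.8874 bits

H(Y|X) = Σ_x P(x)·H(Y|X=x):
  X=0: P(X=0) = 5/53, P(Y|X=0) = (4/5, 1/5) → H(Y|X=0) = 0.72193
  X=1: P(X=1) = 43/53, P(Y|X=1) = (33/43, 10/43) → H(Y|X=1) = 0.78244
  X=2: P(X=2) = 5/53, P(Y|X=2) = (4/5, 1/5) → H(Y|X=2) = 0.72193
H(Y|X) = (5/53)·0.72193 + (43/53)·0.78244 + (5/53)·0.72193 = 0.7710 bits

H(X,Y) = -Σ_{x,y} P(x,y) log₂ P(x,y). Per-cell terms -P(x,y)·log₂P(x,y):
  X=0: 0.28135, 0.10807
  X=1: 0.42559, 0.45396
  X=2: 0.28135, 0.10807
Sum of the 6 terms: H(X,Y) = 1.6584 bits

Chain rule check:
  H(X) + H(Y|X) = 0.8874 + 0.7710 = 1.6584 bits
  H(X,Y) = 1.6584 bits
✓ Chain rule verified.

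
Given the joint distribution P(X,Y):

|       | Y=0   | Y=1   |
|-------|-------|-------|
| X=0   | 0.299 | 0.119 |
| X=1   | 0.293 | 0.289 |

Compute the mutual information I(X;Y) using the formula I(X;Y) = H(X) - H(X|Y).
0.0332 bits

I(X;Y) = H(X) - H(X|Y)

Marginal of X (row sums):
  P(X=0) = 0.299 + 0.119 = 0.418
  P(X=1) = 0.293 + 0.289 = 0.582
H(X) = -[0.418·log₂(0.418) + 0.582·log₂(0.582)]
  = 0.5260 + 0.4545 = 0.9805 bits

Marginal of Y (column sums):
  P(Y=0) = 0.299 + 0.293 = 0.592
  P(Y=1) = 0.119 + 0.289 = 0.408
H(X|Y) = Σ_y P(y)·H(X|Y=y):
  Y=0: P(Y=0) = 0.592, P(X|Y=0) = (299/592, 293/592) → H(X|Y=0) = 0.9999
  Y=1: P(Y=1) = 0.408, P(X|Y=1) = (7/24, 17/24) → H(X|Y=1) = 0.8709
H(X|Y) = 0.592·0.9999 + 0.408·0.8709 = 0.9473 bits

I(X;Y) = H(X) - H(X|Y) = 0.9805 - 0.9473 = 0.0332 bits

Cross-check via I(X;Y) = H(X) + H(Y) - H(X,Y): computing H(Y) from the column sums and H(X,Y) from the 4 cells in the same way gives H(Y) = 0.9754 bits and H(X,Y) = 1.9227 bits, so
I(X;Y) = 0.9805 + 0.9754 - 1.9227 = 0.0332 bits ✓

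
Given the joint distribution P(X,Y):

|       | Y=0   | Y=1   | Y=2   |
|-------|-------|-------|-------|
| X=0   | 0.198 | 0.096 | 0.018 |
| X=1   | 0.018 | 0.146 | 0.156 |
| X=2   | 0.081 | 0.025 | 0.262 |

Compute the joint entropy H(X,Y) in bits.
2.7523 bits

H(X,Y) = -Σ_{x,y} P(x,y) log₂ P(x,y). Per-cell terms -P(x,y)·log₂P(x,y):
  X=0: 0.46261, 0.32456, 0.10433
  X=1: 0.10433, 0.40529, 0.41814
  X=2: 0.29370, 0.13305, 0.50628
Sum of the 9 terms: H(X,Y) = 2.7523 bits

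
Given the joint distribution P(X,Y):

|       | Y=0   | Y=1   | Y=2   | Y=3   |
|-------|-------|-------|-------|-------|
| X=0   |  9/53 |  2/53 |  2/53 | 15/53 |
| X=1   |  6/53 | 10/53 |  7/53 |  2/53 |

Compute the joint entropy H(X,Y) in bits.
2.6805 bits

H(X,Y) = -Σ_{x,y} P(x,y) log₂ P(x,y). Per-cell terms -P(x,y)·log₂P(x,y):
  X=0: 0.4344, 0.1784, 0.1784, 0.5154
  X=1: 0.3558, 0.4540, 0.3857, 0.1784
Sum of the 8 terms: H(X,Y) = 2.6805 bits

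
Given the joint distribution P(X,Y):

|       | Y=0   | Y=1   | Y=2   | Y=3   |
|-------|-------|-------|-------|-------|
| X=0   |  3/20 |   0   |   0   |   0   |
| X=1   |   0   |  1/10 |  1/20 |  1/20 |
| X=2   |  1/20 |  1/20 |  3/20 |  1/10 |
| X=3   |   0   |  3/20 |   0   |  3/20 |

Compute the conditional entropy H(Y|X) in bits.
1.2448 bits

H(Y|X) = H(X,Y) - H(X)

H(X,Y) = -Σ_{x,y} P(x,y) log₂ P(x,y). Per-cell terms -P(x,y)·log₂P(x,y):
  X=0: 0.410545, 0.000000, 0.000000, 0.000000
  X=1: 0.000000, 0.332193, 0.216096, 0.216096
  X=2: 0.216096, 0.216096, 0.410545, 0.332193
  X=3: 0.000000, 0.410545, 0.000000, 0.410545
  (cells with P = 0 contribute 0)
Sum of the 16 terms: H(X,Y) = 3.17095 bits

Marginal of X (row sums):
  P(X=0) = 3/20 + 0 + 0 + 0 = 3/20
  P(X=1) = 0 + 1/10 + 1/20 + 1/20 = 1/5
  P(X=2) = 1/20 + 1/20 + 3/20 + 1/10 = 7/20
  P(X=3) = 0 + 3/20 + 0 + 3/20 = 3/10
H(X) = -[(3/20)·log₂(3/20) + (1/5)·log₂(1/5) + (7/20)·log₂(7/20) + (3/10)·log₂(3/10)]
  = 0.410545 + 0.464386 + 0.530101 + 0.521090 = 1.92612 bits

H(Y|X) = H(X,Y) - H(X) = 3.17095 - 1.92612 = 1.2448 bits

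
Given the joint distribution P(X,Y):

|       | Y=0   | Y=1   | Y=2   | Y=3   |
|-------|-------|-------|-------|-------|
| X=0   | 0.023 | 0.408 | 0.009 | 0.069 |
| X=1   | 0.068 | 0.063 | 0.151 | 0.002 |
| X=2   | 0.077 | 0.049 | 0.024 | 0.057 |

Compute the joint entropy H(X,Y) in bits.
2.7877 bits

H(X,Y) = -Σ_{x,y} P(x,y) log₂ P(x,y). Per-cell terms -P(x,y)·log₂P(x,y):
  X=0: 0.1252, 0.5277, 0.0612, 0.2662
  X=1: 0.2637, 0.2513, 0.4118, 0.0179
  X=2: 0.2848, 0.2132, 0.1291, 0.2356
Sum of the 12 terms: H(X,Y) = 2.7877 bits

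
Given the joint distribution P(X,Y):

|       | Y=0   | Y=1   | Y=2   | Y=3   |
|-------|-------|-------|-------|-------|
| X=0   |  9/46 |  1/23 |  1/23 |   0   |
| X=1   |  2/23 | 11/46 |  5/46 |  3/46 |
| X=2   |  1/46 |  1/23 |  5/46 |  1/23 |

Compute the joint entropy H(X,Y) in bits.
3.1201 bits

H(X,Y) = -Σ_{x,y} P(x,y) log₂ P(x,y). Per-cell terms -P(x,y)·log₂P(x,y):
  X=0: 0.460494, 0.196677, 0.196677, 0.000000
  X=1: 0.306397, 0.493596, 0.348004, 0.256865
  X=2: 0.120077, 0.196677, 0.348004, 0.196677
  (cells with P = 0 contribute 0)
Sum of the 12 terms: H(X,Y) = 3.1201 bits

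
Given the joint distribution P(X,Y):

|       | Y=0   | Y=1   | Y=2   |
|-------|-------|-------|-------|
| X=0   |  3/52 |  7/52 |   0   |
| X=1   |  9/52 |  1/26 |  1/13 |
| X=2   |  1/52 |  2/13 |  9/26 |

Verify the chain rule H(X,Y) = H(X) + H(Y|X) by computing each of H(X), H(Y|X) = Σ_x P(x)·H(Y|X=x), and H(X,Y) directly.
H(X) = 1.4657 bits, H(Y|X) = 1.1194 bits, H(X,Y) = 2.5852 bits

Marginal of X (row sums):
  P(X=0) = 3/52 + 7/52 + 0 = 5/26
  P(X=1) = 9/52 + 1/26 + 1/13 = 15/52
  P(X=2) = 1/52 + 2/13 + 9/26 = 27/52
H(X) = -[(5/26)·log₂(5/26) + (15/52)·log₂(15/52) + (27/52)·log₂(27/52)]
  = 0.457406 + 0.517370 + 0.490960 = 1.4657 bits

H(Y|X) = Σ_x P(x)·H(Y|X=x):
  X=0: P(X=0) = 5/26, P(Y|X=0) = (3/10, 7/10, 0) → H(Y|X=0) = 0.881291
  X=1: P(X=1) = 15/52, P(Y|X=1) = (3/5, 2/15, 4/15) → H(Y|X=1) = 1.338269
  X=2: P(X=2) = 27/52, P(Y|X=2) = (1/27, 8/27, 2/3) → H(Y|X=2) = 1.086049
H(Y|X) = (5/26)·0.881291 + (15/52)·1.338269 + (27/52)·1.086049 = 1.1194 bits

H(X,Y) = -Σ_{x,y} P(x,y) log₂ P(x,y). Per-cell terms -P(x,y)·log₂P(x,y):
  X=0: 0.237431, 0.389454, 0.000000
  X=1: 0.437974, 0.180786, 0.284649
  X=2: 0.109624, 0.415452, 0.529794
  (cells with P = 0 contribute 0)
Sum of the 9 terms: H(X,Y) = 2.5852 bits

Chain rule check:
  H(X) + H(Y|X) = 1.4657 + 1.1194 = 2.5851 bits
  H(X,Y) = 2.5852 bits
✓ Chain rule verified (Δ = 0.0001 is 4-dp rounding noise: each of the three values was rounded independently).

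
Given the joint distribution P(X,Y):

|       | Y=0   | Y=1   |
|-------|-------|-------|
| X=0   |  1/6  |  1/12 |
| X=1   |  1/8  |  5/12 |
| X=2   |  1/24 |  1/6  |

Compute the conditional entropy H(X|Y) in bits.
1.3344 bits

H(X|Y) = H(X,Y) - H(Y)

H(X,Y) = -Σ_{x,y} P(x,y) log₂ P(x,y). Per-cell terms -P(x,y)·log₂P(x,y):
  X=0: 0.43083, 0.29875
  X=1: 0.37500, 0.52626
  X=2: 0.19104, 0.43083
Sum of the 6 terms: H(X,Y) = 2.2527 bits

Marginal of Y (column sums):
  P(Y=0) = 1/6 + 1/8 + 1/24 = 1/3
  P(Y=1) = 1/12 + 5/12 + 1/6 = 2/3
H(Y) = -[(1/3)·log₂(1/3) + (2/3)·log₂(2/3)]
  = 0.52832 + 0.38998 = 0.9183 bits

H(X|Y) = H(X,Y) - H(Y) = 2.2527 - 0.9183 = 1.3344 bits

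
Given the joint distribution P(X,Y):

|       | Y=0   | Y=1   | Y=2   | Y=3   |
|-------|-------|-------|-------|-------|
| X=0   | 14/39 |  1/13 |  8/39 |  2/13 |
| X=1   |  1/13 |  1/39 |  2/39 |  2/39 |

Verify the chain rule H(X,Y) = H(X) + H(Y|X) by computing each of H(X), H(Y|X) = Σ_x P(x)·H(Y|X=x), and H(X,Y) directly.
H(X) = 0.7321 bits, H(Y|X) = 1.8271 bits, H(X,Y) = 2.5592 bits

Marginal of X (row sums):
  P(X=0) = 14/39 + 1/13 + 8/39 + 2/13 = 31/39
  P(X=1) = 1/13 + 1/39 + 2/39 + 2/39 = 8/39
H(X) = -[(31/39)·log₂(31/39) + (8/39)·log₂(8/39)]
  = 0.2633 + 0.4688 = 0.7321 bits

H(Y|X) = Σ_x P(x)·H(Y|X=x):
  X=0: P(X=0) = 31/39, P(Y|X=0) = (14/31, 3/31, 8/31, 6/31) → H(Y|X=0) = 1.8069
  X=1: P(X=1) = 8/39, P(Y|X=1) = (3/8, 1/8, 1/4, 1/4) → H(Y|X=1) = 1.9056
H(Y|X) = (31/39)·1.8069 + (8/39)·1.9056 = 1.8271 bits

H(X,Y) = -Σ_{x,y} P(x,y) log₂ P(x,y). Per-cell terms -P(x,y)·log₂P(x,y):
  X=0: 0.5306, 0.2846, 0.4688, 0.4155
  X=1: 0.2846, 0.1355, 0.2198, 0.2198
Sum of the 8 terms: H(X,Y) = 2.5592 bits

Chain rule check:
  H(X) + H(Y|X) = 0.7321 + 1.8271 = 2.5592 bits
  H(X,Y) = 2.5592 bits
✓ Chain rule verified.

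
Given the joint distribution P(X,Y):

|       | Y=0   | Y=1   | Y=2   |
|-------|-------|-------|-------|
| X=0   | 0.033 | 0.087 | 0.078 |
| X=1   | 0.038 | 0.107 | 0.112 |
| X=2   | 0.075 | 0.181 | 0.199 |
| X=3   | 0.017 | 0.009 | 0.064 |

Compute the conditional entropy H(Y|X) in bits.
1.4431 bits

H(Y|X) = H(X,Y) - H(X)

H(X,Y) = -Σ_{x,y} P(x,y) log₂ P(x,y). Per-cell terms -P(x,y)·log₂P(x,y):
  X=0: 0.16241, 0.30649, 0.28707
  X=1: 0.17928, 0.34500, 0.35374
  X=2: 0.28027, 0.44633, 0.46350
  X=3: 0.09993, 0.06116, 0.25381
Sum of the 12 terms: H(X,Y) = 3.2390 bits

Marginal of X (row sums):
  P(X=0) = 0.033 + 0.087 + 0.078 = 0.198
  P(X=1) = 0.038 + 0.107 + 0.112 = 0.257
  P(X=2) = 0.075 + 0.181 + 0.199 = 0.455
  P(X=3) = 0.017 + 0.009 + 0.064 = 0.090
H(X) = -[0.198·log₂(0.198) + 0.257·log₂(0.257) + 0.455·log₂(0.455) + 0.090·log₂(0.090)]
  = 0.46261 + 0.50376 + 0.51691 + 0.31265 = 1.7959 bits

H(Y|X) = H(X,Y) - H(X) = 3.2390 - 1.7959 = 1.4431 bits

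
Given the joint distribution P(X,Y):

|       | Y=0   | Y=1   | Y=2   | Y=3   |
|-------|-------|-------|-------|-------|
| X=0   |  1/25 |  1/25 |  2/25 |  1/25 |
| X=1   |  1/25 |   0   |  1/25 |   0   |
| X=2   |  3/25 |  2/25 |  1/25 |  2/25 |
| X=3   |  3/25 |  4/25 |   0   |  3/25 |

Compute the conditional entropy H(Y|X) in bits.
1.7026 bits

H(Y|X) = H(X,Y) - H(X)

H(X,Y) = -Σ_{x,y} P(x,y) log₂ P(x,y). Per-cell terms -P(x,y)·log₂P(x,y):
  X=0: 0.18575, 0.18575, 0.29151, 0.18575
  X=1: 0.18575, 0.00000, 0.18575, 0.00000
  X=2: 0.36707, 0.29151, 0.18575, 0.29151
  X=3: 0.36707, 0.42302, 0.00000, 0.36707
  (cells with P = 0 contribute 0)
Sum of the 16 terms: H(X,Y) = 3.5133 bits

Marginal of X (row sums):
  P(X=0) = 1/25 + 1/25 + 2/25 + 1/25 = 1/5
  P(X=1) = 1/25 + 0 + 1/25 + 0 = 2/25
  P(X=2) = 3/25 + 2/25 + 1/25 + 2/25 = 8/25
  P(X=3) = 3/25 + 4/25 + 0 + 3/25 = 2/5
H(X) = -[(1/5)·log₂(1/5) + (2/25)·log₂(2/25) + (8/25)·log₂(8/25) + (2/5)·log₂(2/5)]
  = 0.46439 + 0.29151 + 0.52603 + 0.52877 = 1.8107 bits

H(Y|X) = H(X,Y) - H(X) = 3.5133 - 1.8107 = 1.7026 bits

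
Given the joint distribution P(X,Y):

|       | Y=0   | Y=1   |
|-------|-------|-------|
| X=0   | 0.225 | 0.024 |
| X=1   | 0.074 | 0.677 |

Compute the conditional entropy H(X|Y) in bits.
0.3922 bits

H(X|Y) = H(X,Y) - H(Y)

H(X,Y) = -Σ_{x,y} P(x,y) log₂ P(x,y). Per-cell terms -P(x,y)·log₂P(x,y):
  X=0: 0.4842, 0.1291
  X=1: 0.2780, 0.3810
Sum of the 4 terms: H(X,Y) = 1.2723 bits

Marginal of Y (column sums):
  P(Y=0) = 0.225 + 0.074 = 0.299
  P(Y=1) = 0.024 + 0.677 = 0.701
H(Y) = -[0.299·log₂(0.299) + 0.701·log₂(0.701)]
  = 0.5208 + 0.3593 = 0.8801 bits

H(X|Y) = H(X,Y) - H(Y) = 1.2723 - 0.8801 = 0.3922 bits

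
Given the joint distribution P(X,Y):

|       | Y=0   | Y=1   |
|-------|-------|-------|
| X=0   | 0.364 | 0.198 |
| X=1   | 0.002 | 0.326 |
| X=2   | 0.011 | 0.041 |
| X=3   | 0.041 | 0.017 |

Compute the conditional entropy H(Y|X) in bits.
0.6330 bits

H(Y|X) = H(X,Y) - H(X)

H(X,Y) = -Σ_{x,y} P(x,y) log₂ P(x,y). Per-cell terms -P(x,y)·log₂P(x,y):
  X=0: 0.53071, 0.46261
  X=1: 0.01793, 0.52716
  X=2: 0.07157, 0.18894
  X=3: 0.18894, 0.09993
Sum of the 8 terms: H(X,Y) = 2.0878 bits

Marginal of X (row sums):
  P(X=0) = 0.364 + 0.198 = 0.562
  P(X=1) = 0.002 + 0.326 = 0.328
  P(X=2) = 0.011 + 0.041 = 0.052
  P(X=3) = 0.041 + 0.017 = 0.058
H(X) = -[0.562·log₂(0.562) + 0.328·log₂(0.328) + 0.052·log₂(0.052) + 0.058·log₂(0.058)]
  = 0.46722 + 0.52750 + 0.22180 + 0.23825 = 1.4548 bits

H(Y|X) = H(X,Y) - H(X) = 2.0878 - 1.4548 = 0.6330 bits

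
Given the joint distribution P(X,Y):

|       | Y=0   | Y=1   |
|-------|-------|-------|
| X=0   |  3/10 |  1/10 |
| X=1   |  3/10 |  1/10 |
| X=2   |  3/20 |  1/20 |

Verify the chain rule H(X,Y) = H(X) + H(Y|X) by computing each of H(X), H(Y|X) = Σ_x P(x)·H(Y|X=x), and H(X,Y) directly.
H(X) = 1.5219 bits, H(Y|X) = 0.8113 bits, H(X,Y) = 2.3332 bits

Marginal of X (row sums):
  P(X=0) = 3/10 + 1/10 = 2/5
  P(X=1) = 3/10 + 1/10 = 2/5
  P(X=2) = 3/20 + 1/20 = 1/5
H(X) = -[(2/5)·log₂(2/5) + (2/5)·log₂(2/5) + (1/5)·log₂(1/5)]
  = 0.52877 + 0.52877 + 0.46439 = 1.5219 bits

H(Y|X) = Σ_x P(x)·H(Y|X=x):
  X=0: P(X=0) = 2/5, P(Y|X=0) = (3/4, 1/4) → H(Y|X=0) = 0.81128
  X=1: P(X=1) = 2/5, P(Y|X=1) = (3/4, 1/4) → H(Y|X=1) = 0.81128
  X=2: P(X=2) = 1/5, P(Y|X=2) = (3/4, 1/4) → H(Y|X=2) = 0.81128
H(Y|X) = (2/5)·0.81128 + (2/5)·0.81128 + (1/5)·0.81128 = 0.8113 bits

H(X,Y) = -Σ_{x,y} P(x,y) log₂ P(x,y). Per-cell terms -P(x,y)·log₂P(x,y):
  X=0: 0.52109, 0.33219
  X=1: 0.52109, 0.33219
  X=2: 0.41054, 0.21610
Sum of the 6 terms: H(X,Y) = 2.3332 bits

Chain rule check:
  H(X) + H(Y|X) = 1.5219 + 0.8113 = 2.3332 bits
  H(X,Y) = 2.3332 bits
✓ Chain rule verified.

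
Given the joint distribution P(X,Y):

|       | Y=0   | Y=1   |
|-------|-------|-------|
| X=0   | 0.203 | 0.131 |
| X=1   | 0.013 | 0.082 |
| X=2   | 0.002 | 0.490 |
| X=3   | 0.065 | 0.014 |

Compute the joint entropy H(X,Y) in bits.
2.0932 bits

H(X,Y) = -Σ_{x,y} P(x,y) log₂ P(x,y). Per-cell terms -P(x,y)·log₂P(x,y):
  X=0: 0.46699, 0.38414
  X=1: 0.08145, 0.29588
  X=2: 0.01793, 0.50428
  X=3: 0.25632, 0.08622
Sum of the 8 terms: H(X,Y) = 2.0932 bits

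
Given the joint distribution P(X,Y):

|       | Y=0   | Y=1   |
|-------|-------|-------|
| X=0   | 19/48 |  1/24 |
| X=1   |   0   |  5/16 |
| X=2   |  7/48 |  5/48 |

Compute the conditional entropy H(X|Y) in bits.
0.9947 bits

H(X|Y) = H(X,Y) - H(Y)

H(X,Y) = -Σ_{x,y} P(x,y) log₂ P(x,y). Per-cell terms -P(x,y)·log₂P(x,y):
  X=0: 0.5292430, 0.1910401
  X=1: 0.0000000, 0.5243975
  X=2: 0.4050678, 0.3398994
  (cells with P = 0 contribute 0)
Sum of the 6 terms: H(X,Y) = 1.989648 bits

Marginal of Y (column sums):
  P(Y=0) = 19/48 + 0 + 7/48 = 13/24
  P(Y=1) = 1/24 + 5/16 + 5/48 = 11/24
H(Y) = -[(13/24)·log₂(13/24) + (11/24)·log₂(11/24)]
  = 0.4791165 + 0.5158683 = 0.994985 bits

H(X|Y) = H(X,Y) - H(Y) = 1.989648 - 0.994985 = 0.9947 bits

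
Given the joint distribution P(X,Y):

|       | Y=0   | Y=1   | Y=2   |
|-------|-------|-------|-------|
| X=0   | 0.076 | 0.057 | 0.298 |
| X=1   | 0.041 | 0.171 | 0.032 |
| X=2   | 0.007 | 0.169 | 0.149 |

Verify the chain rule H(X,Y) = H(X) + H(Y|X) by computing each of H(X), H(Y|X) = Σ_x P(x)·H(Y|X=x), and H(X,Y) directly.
H(X) = 1.5469 bits, H(Y|X) = 1.1681 bits, H(X,Y) = 2.7150 bits

Marginal of X (row sums):
  P(X=0) = 0.076 + 0.057 + 0.298 = 0.431
  P(X=1) = 0.041 + 0.171 + 0.032 = 0.244
  P(X=2) = 0.007 + 0.169 + 0.149 = 0.325
H(X) = -[0.431·log₂(0.431) + 0.244·log₂(0.244) + 0.325·log₂(0.325)]
  = 0.5233 + 0.4966 + 0.5270 = 1.5469 bits

H(Y|X) = Σ_x P(x)·H(Y|X=x):
  X=0: P(X=0) = 0.431, P(Y|X=0) = (76/431, 57/431, 298/431) → H(Y|X=0) = 1.1956
  X=1: P(X=1) = 0.244, P(Y|X=1) = (41/244, 171/244, 8/61) → H(Y|X=1) = 1.1762
  X=2: P(X=2) = 0.325, P(Y|X=2) = (7/325, 13/25, 149/325) → H(Y|X=2) = 1.1257
H(Y|X) = 0.431·1.1956 + 0.244·1.1762 + 0.325·1.1257 = 1.1681 bits

H(X,Y) = -Σ_{x,y} P(x,y) log₂ P(x,y). Per-cell terms -P(x,y)·log₂P(x,y):
  X=0: 0.2826, 0.2356, 0.5205
  X=1: 0.1889, 0.4357, 0.1589
  X=2: 0.0501, 0.4335, 0.4092
Sum of the 9 terms: H(X,Y) = 2.7150 bits

Chain rule check:
  H(X) + H(Y|X) = 1.5469 + 1.1681 = 2.7150 bits
  H(X,Y) = 2.7150 bits
✓ Chain rule verified.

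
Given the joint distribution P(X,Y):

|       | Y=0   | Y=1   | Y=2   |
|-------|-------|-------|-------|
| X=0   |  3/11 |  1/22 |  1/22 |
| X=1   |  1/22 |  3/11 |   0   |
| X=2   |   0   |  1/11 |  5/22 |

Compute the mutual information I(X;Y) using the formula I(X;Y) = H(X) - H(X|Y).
0.7156 bits

I(X;Y) = H(X) - H(X|Y)

Marginal of X (row sums):
  P(X=0) = 3/11 + 1/22 + 1/22 = 4/11
  P(X=1) = 1/22 + 3/11 + 0 = 7/22
  P(X=2) = 0 + 1/11 + 5/22 = 7/22
H(X) = -[(4/11)·log₂(4/11) + (7/22)·log₂(7/22) + (7/22)·log₂(7/22)]
  = 0.53070 + 0.52566 + 0.52566 = 1.5820 bits

Marginal of Y (column sums):
  P(Y=0) = 3/11 + 1/22 + 0 = 7/22
  P(Y=1) = 1/22 + 3/11 + 1/11 = 9/22
  P(Y=2) = 1/22 + 0 + 5/22 = 3/11
H(X|Y) = Σ_y P(y)·H(X|Y=y):
  Y=0: P(Y=0) = 7/22, P(X|Y=0) = (6/7, 1/7, 0) → H(X|Y=0) = 0.59167
  Y=1: P(Y=1) = 9/22, P(X|Y=1) = (1/9, 2/3, 2/9) → H(X|Y=1) = 1.22439
  Y=2: P(Y=2) = 3/11, P(X|Y=2) = (1/6, 0, 5/6) → H(X|Y=2) = 0.65002
H(X|Y) = (7/22)·0.59167 + (9/22)·1.22439 + (3/11)·0.65002 = 0.8664 bits

I(X;Y) = H(X) - H(X|Y) = 1.5820 - 0.8664 = 0.7156 bits

Cross-check via I(X;Y) = H(X) + H(Y) - H(X,Y): computing H(Y) from the column sums and H(X,Y) from the 9 cells in the same way gives H(Y) = 1.5644 bits and H(X,Y) = 2.4308 bits, so
I(X;Y) = 1.5820 + 1.5644 - 2.4308 = 0.7156 bits ✓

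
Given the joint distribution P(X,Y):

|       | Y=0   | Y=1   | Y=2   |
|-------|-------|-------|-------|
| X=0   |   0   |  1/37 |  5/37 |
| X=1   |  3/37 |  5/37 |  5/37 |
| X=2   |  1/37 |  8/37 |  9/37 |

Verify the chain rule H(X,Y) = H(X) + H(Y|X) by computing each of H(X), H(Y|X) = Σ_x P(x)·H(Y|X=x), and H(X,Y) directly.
H(X) = 1.4615 bits, H(Y|X) = 1.2584 bits, H(X,Y) = 2.7199 bits

Marginal of X (row sums):
  P(X=0) = 0 + 1/37 + 5/37 = 6/37
  P(X=1) = 3/37 + 5/37 + 5/37 = 13/37
  P(X=2) = 1/37 + 8/37 + 9/37 = 18/37
H(X) = -[(6/37)·log₂(6/37) + (13/37)·log₂(13/37) + (18/37)·log₂(18/37)]
  = 0.4256 + 0.5302 + 0.5057 = 1.4615 bits

H(Y|X) = Σ_x P(x)·H(Y|X=x):
  X=0: P(X=0) = 6/37, P(Y|X=0) = (0, 1/6, 5/6) → H(Y|X=0) = 0.6500
  X=1: P(X=1) = 13/37, P(Y|X=1) = (3/13, 5/13, 5/13) → H(Y|X=1) = 1.5486
  X=2: P(X=2) = 18/37, P(Y|X=2) = (1/18, 4/9, 1/2) → H(Y|X=2) = 1.2516
H(Y|X) = (6/37)·0.6500 + (13/37)·1.5486 + (18/37)·1.2516 = 1.2584 bits

H(X,Y) = -Σ_{x,y} P(x,y) log₂ P(x,y). Per-cell terms -P(x,y)·log₂P(x,y):
  X=0: 0.0000, 0.1408, 0.3902
  X=1: 0.2939, 0.3902, 0.3902
  X=2: 0.1408, 0.4777, 0.4961
  (cells with P = 0 contribute 0)
Sum of the 9 terms: H(X,Y) = 2.7199 bits

Chain rule check:
  H(X) + H(Y|X) = 1.4615 + 1.2584 = 2.7199 bits
  H(X,Y) = 2.7199 bits
✓ Chain rule verified.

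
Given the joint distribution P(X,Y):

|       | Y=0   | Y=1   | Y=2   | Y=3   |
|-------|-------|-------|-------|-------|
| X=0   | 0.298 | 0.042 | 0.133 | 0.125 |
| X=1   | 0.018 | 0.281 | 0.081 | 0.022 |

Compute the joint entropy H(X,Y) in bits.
2.5085 bits

H(X,Y) = -Σ_{x,y} P(x,y) log₂ P(x,y). Per-cell terms -P(x,y)·log₂P(x,y):
  X=0: 0.52049, 0.19209, 0.38710, 0.37500
  X=1: 0.10433, 0.51461, 0.29370, 0.12114
Sum of the 8 terms: H(X,Y) = 2.5085 bits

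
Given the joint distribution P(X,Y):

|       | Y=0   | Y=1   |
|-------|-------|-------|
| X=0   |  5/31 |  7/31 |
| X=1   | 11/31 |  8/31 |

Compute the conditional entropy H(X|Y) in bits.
0.9448 bits

H(X|Y) = H(X,Y) - H(Y)

H(X,Y) = -Σ_{x,y} P(x,y) log₂ P(x,y). Per-cell terms -P(x,y)·log₂P(x,y):
  X=0: 0.42456, 0.48477
  X=1: 0.53040, 0.50431
Sum of the 4 terms: H(X,Y) = 1.94404 bits

Marginal of Y (column sums):
  P(Y=0) = 5/31 + 11/31 = 16/31
  P(Y=1) = 7/31 + 8/31 = 15/31
H(Y) = -[(16/31)·log₂(16/31) + (15/31)·log₂(15/31)]
  = 0.49249 + 0.50676 = 0.99925 bits

H(X|Y) = H(X,Y) - H(Y) = 1.94404 - 0.99925 = 0.9448 bits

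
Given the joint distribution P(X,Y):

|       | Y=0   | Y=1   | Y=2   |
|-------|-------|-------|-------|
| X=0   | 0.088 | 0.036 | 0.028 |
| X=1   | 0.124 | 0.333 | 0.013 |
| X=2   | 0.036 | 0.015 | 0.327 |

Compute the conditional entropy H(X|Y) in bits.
0.8398 bits

H(X|Y) = H(X,Y) - H(Y)

H(X,Y) = -Σ_{x,y} P(x,y) log₂ P(x,y). Per-cell terms -P(x,y)·log₂P(x,y):
  X=0: 0.30856, 0.17265, 0.14444
  X=1: 0.37344, 0.52827, 0.08145
  X=2: 0.17265, 0.09088, 0.52733
Sum of the 9 terms: H(X,Y) = 2.39967 bits

Marginal of Y (column sums):
  P(Y=0) = 0.088 + 0.124 + 0.036 = 0.248
  P(Y=1) = 0.036 + 0.333 + 0.015 = 0.384
  P(Y=2) = 0.028 + 0.013 + 0.327 = 0.368
H(Y) = -[0.248·log₂(0.248) + 0.384·log₂(0.384) + 0.368·log₂(0.368)]
  = 0.49887 + 0.53024 + 0.53074 = 1.55985 bits

H(X|Y) = H(X,Y) - H(Y) = 2.39967 - 1.55985 = 0.8398 bits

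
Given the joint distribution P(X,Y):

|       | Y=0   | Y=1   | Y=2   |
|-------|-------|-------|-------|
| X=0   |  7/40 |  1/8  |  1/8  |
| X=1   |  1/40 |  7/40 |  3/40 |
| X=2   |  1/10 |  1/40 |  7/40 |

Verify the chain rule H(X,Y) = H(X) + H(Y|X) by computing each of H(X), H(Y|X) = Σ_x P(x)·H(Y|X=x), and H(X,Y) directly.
H(X) = 1.5579 bits, H(Y|X) = 1.3908 bits, H(X,Y) = 2.9487 bits

Marginal of X (row sums):
  P(X=0) = 7/40 + 1/8 + 1/8 = 17/40
  P(X=1) = 1/40 + 7/40 + 3/40 = 11/40
  P(X=2) = 1/10 + 1/40 + 7/40 = 3/10
H(X) = -[(17/40)·log₂(17/40) + (11/40)·log₂(11/40) + (3/10)·log₂(3/10)]
  = 0.52465 + 0.51219 + 0.52109 = 1.5579 bits

H(Y|X) = Σ_x P(x)·H(Y|X=x):
  X=0: P(X=0) = 17/40, P(Y|X=0) = (7/17, 5/17, 5/17) → H(Y|X=0) = 1.56565
  X=1: P(X=1) = 11/40, P(Y|X=1) = (1/11, 7/11, 3/11) → H(Y|X=1) = 1.24067
  X=2: P(X=2) = 3/10, P(Y|X=2) = (1/3, 1/12, 7/12) → H(Y|X=2) = 1.28067
H(Y|X) = (17/40)·1.56565 + (11/40)·1.24067 + (3/10)·1.28067 = 1.3908 bits

H(X,Y) = -Σ_{x,y} P(x,y) log₂ P(x,y). Per-cell terms -P(x,y)·log₂P(x,y):
  X=0: 0.44005, 0.37500, 0.37500
  X=1: 0.13305, 0.44005, 0.28027
  X=2: 0.33219, 0.13305, 0.44005
Sum of the 9 terms: H(X,Y) = 2.9487 bits

Chain rule check:
  H(X) + H(Y|X) = 1.5579 + 1.3908 = 2.9487 bits
  H(X,Y) = 2.9487 bits
✓ Chain rule verified.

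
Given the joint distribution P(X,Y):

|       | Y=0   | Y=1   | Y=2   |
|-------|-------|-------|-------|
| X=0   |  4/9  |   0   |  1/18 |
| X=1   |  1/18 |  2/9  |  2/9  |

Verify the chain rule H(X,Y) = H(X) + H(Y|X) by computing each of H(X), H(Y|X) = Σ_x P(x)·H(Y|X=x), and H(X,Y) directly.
H(X) = 1.0000 bits, H(Y|X) = 0.9477 bits, H(X,Y) = 1.9477 bits

Marginal of X (row sums):
  P(X=0) = 4/9 + 0 + 1/18 = 1/2
  P(X=1) = 1/18 + 2/9 + 2/9 = 1/2
H(X) = -[(1/2)·log₂(1/2) + (1/2)·log₂(1/2)]
  = 0.50000 + 0.50000 = 1.0000 bits

H(Y|X) = Σ_x P(x)·H(Y|X=x):
  X=0: P(X=0) = 1/2, P(Y|X=0) = (8/9, 0, 1/9) → H(Y|X=0) = 0.50326
  X=1: P(X=1) = 1/2, P(Y|X=1) = (1/9, 4/9, 4/9) → H(Y|X=1) = 1.39215
H(Y|X) = (1/2)·0.50326 + (1/2)·1.39215 = 0.9477 bits

H(X,Y) = -Σ_{x,y} P(x,y) log₂ P(x,y). Per-cell terms -P(x,y)·log₂P(x,y):
  X=0: 0.51997, 0.00000, 0.23166
  X=1: 0.23166, 0.48221, 0.48221
  (cells with P = 0 contribute 0)
Sum of the 6 terms: H(X,Y) = 1.9477 bits

Chain rule check:
  H(X) + H(Y|X) = 1.0000 + 0.9477 = 1.9477 bits
  H(X,Y) = 1.9477 bits
✓ Chain rule verified.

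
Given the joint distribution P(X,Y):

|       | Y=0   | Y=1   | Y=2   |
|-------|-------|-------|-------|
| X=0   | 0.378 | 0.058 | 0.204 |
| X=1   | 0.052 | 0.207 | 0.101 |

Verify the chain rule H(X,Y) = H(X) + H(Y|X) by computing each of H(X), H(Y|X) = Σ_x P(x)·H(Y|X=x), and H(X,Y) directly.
H(X) = 0.9427 bits, H(Y|X) = 1.3202 bits, H(X,Y) = 2.2629 bits

Marginal of X (row sums):
  P(X=0) = 0.378 + 0.058 + 0.204 = 0.640
  P(X=1) = 0.052 + 0.207 + 0.101 = 0.360
H(X) = -[0.640·log₂(0.640) + 0.360·log₂(0.360)]
  = 0.4121 + 0.5306 = 0.9427 bits

H(Y|X) = Σ_x P(x)·H(Y|X=x):
  X=0: P(X=0) = 0.640, P(Y|X=0) = (189/320, 29/320, 51/160) → H(Y|X=0) = 1.2884
  X=1: P(X=1) = 0.360, P(Y|X=1) = (13/90, 23/40, 101/360) → H(Y|X=1) = 1.3767
H(Y|X) = 0.640·1.2884 + 0.360·1.3767 = 1.3202 bits

H(X,Y) = -Σ_{x,y} P(x,y) log₂ P(x,y). Per-cell terms -P(x,y)·log₂P(x,y):
  X=0: 0.5305, 0.2383, 0.4678
  X=1: 0.2218, 0.4704, 0.3341
Sum of the 6 terms: H(X,Y) = 2.2629 bits

Chain rule check:
  H(X) + H(Y|X) = 0.9427 + 1.3202 = 2.2629 bits
  H(X,Y) = 2.2629 bits
✓ Chain rule verified.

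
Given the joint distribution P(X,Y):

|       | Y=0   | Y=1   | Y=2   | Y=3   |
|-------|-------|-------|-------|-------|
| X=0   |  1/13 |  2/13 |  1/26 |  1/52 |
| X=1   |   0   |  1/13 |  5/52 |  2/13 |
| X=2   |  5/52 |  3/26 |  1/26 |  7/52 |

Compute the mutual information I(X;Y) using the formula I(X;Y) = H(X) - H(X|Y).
0.2338 bits

I(X;Y) = H(X) - H(X|Y)

Marginal of X (row sums):
  P(X=0) = 1/13 + 2/13 + 1/26 + 1/52 = 15/52
  P(X=1) = 0 + 1/13 + 5/52 + 2/13 = 17/52
  P(X=2) = 5/52 + 3/26 + 1/26 + 7/52 = 5/13
H(X) = -[(15/52)·log₂(15/52) + (17/52)·log₂(17/52) + (5/13)·log₂(5/13)]
  = 0.51737 + 0.52732 + 0.53020 = 1.57489 bits

Marginal of Y (column sums):
  P(Y=0) = 1/13 + 0 + 5/52 = 9/52
  P(Y=1) = 2/13 + 1/13 + 3/26 = 9/26
  P(Y=2) = 1/26 + 5/52 + 1/26 = 9/52
  P(Y=3) = 1/52 + 2/13 + 7/52 = 4/13
H(X|Y) = Σ_y P(y)·H(X|Y=y):
  Y=0: P(Y=0) = 9/52, P(X|Y=0) = (4/9, 0, 5/9) → H(X|Y=0) = 0.99108
  Y=1: P(Y=1) = 9/26, P(X|Y=1) = (4/9, 2/9, 1/3) → H(X|Y=1) = 1.53049
  Y=2: P(Y=2) = 9/52, P(X|Y=2) = (2/9, 5/9, 2/9) → H(X|Y=2) = 1.43552
  Y=3: P(Y=3) = 4/13, P(X|Y=3) = (1/16, 1/2, 7/16) → H(X|Y=3) = 1.27178
H(X|Y) = (9/52)·0.99108 + (9/26)·1.53049 + (9/52)·1.43552 + (4/13)·1.27178 = 1.34109 bits

I(X;Y) = H(X) - H(X|Y) = 1.57489 - 1.34109 = 0.2338 bits

Cross-check via I(X;Y) = H(X) + H(Y) - H(X,Y): computing H(Y) from the column sums and H(X,Y) from the 12 cells in the same way gives H(Y) = 1.92895 bits and H(X,Y) = 3.27004 bits, so
I(X;Y) = 1.57489 + 1.92895 - 3.27004 = 0.2338 bits ✓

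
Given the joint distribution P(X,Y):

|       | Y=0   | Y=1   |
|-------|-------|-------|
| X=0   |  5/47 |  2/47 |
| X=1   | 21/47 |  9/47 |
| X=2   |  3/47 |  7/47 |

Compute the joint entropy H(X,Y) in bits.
2.1762 bits

H(X,Y) = -Σ_{x,y} P(x,y) log₂ P(x,y). Per-cell terms -P(x,y)·log₂P(x,y):
  X=0: 0.3439, 0.1938
  X=1: 0.5193, 0.4566
  X=2: 0.2534, 0.4092
Sum of the 6 terms: H(X,Y) = 2.1762 bits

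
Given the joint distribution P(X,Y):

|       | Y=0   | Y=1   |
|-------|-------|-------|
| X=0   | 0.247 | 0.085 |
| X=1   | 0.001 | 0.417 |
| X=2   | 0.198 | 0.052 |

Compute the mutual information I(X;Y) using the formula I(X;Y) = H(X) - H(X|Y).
0.5245 bits

I(X;Y) = H(X) - H(X|Y)

Marginal of X (row sums):
  P(X=0) = 0.247 + 0.085 = 0.332
  P(X=1) = 0.001 + 0.417 = 0.418
  P(X=2) = 0.198 + 0.052 = 0.250
H(X) = -[0.332·log₂(0.332) + 0.418·log₂(0.418) + 0.250·log₂(0.250)]
  = 0.5281 + 0.5260 + 0.5000 = 1.5541 bits

Marginal of Y (column sums):
  P(Y=0) = 0.247 + 0.001 + 0.198 = 0.446
  P(Y=1) = 0.085 + 0.417 + 0.052 = 0.554
H(X|Y) = Σ_y P(y)·H(X|Y=y):
  Y=0: P(Y=0) = 0.446, P(X|Y=0) = (247/446, 1/446, 99/223) → H(X|Y=0) = 1.0120
  Y=1: P(Y=1) = 0.554, P(X|Y=1) = (85/554, 417/554, 26/277) → H(X|Y=1) = 1.0438
H(X|Y) = 0.446·1.0120 + 0.554·1.0438 = 1.0296 bits

I(X;Y) = H(X) - H(X|Y) = 1.5541 - 1.0296 = 0.5245 bits

Cross-check via I(X;Y) = H(X) + H(Y) - H(X,Y): computing H(Y) from the column sums and H(X,Y) from the 6 cells in the same way gives H(Y) = 0.9916 bits and H(X,Y) = 2.0212 bits, so
I(X;Y) = 1.5541 + 0.9916 - 2.0212 = 0.5245 bits ✓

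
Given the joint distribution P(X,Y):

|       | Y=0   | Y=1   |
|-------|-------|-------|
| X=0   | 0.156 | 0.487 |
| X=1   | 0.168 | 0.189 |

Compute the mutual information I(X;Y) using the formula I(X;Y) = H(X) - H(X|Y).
0.0386 bits

I(X;Y) = H(X) - H(X|Y)

Marginal of X (row sums):
  P(X=0) = 0.156 + 0.487 = 0.643
  P(X=1) = 0.168 + 0.189 = 0.357
H(X) = -[0.643·log₂(0.643) + 0.357·log₂(0.357)]
  = 0.4097 + 0.5305 = 0.9402 bits

Marginal of Y (column sums):
  P(Y=0) = 0.156 + 0.168 = 0.324
  P(Y=1) = 0.487 + 0.189 = 0.676
H(X|Y) = Σ_y P(y)·H(X|Y=y):
  Y=0: P(Y=0) = 0.324, P(X|Y=0) = (13/27, 14/27) → H(X|Y=0) = 0.9990
  Y=1: P(Y=1) = 0.676, P(X|Y=1) = (487/676, 189/676) → H(X|Y=1) = 0.8549
H(X|Y) = 0.324·0.9990 + 0.676·0.8549 = 0.9016 bits

I(X;Y) = H(X) - H(X|Y) = 0.9402 - 0.9016 = 0.0386 bits

Cross-check via I(X;Y) = H(X) + H(Y) - H(X,Y): computing H(Y) from the column sums and H(X,Y) from the 4 cells in the same way gives H(Y) = 0.9087 bits and H(X,Y) = 1.8103 bits, so
I(X;Y) = 0.9402 + 0.9087 - 1.8103 = 0.0386 bits ✓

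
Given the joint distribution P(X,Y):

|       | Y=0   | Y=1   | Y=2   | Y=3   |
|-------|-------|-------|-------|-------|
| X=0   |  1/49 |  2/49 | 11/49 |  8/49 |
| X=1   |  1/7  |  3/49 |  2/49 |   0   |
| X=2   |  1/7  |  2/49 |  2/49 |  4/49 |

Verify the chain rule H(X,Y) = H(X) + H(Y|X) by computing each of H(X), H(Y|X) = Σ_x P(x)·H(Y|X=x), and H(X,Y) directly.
H(X) = 1.5386 bits, H(Y|X) = 1.5841 bits, H(X,Y) = 3.1226 bits

Marginal of X (row sums):
  P(X=0) = 1/49 + 2/49 + 11/49 + 8/49 = 22/49
  P(X=1) = 1/7 + 3/49 + 2/49 + 0 = 12/49
  P(X=2) = 1/7 + 2/49 + 2/49 + 4/49 = 15/49
H(X) = -[(22/49)·log₂(22/49) + (12/49)·log₂(12/49) + (15/49)·log₂(15/49)]
  = 0.518696 + 0.497081 + 0.522802 = 1.5386 bits

H(Y|X) = Σ_x P(x)·H(Y|X=x):
  X=0: P(X=0) = 22/49, P(Y|X=0) = (1/22, 1/11, 1/2, 4/11) → H(Y|X=0) = 1.547898
  X=1: P(X=1) = 12/49, P(Y|X=1) = (7/12, 1/4, 1/6, 0) → H(Y|X=1) = 1.384432
  X=2: P(X=2) = 15/49, P(Y|X=2) = (7/15, 2/15, 2/15, 4/15) → H(Y|X=2) = 1.796792
H(Y|X) = (22/49)·1.547898 + (12/49)·1.384432 + (15/49)·1.796792 = 1.5841 bits

H(X,Y) = -Σ_{x,y} P(x,y) log₂ P(x,y). Per-cell terms -P(x,y)·log₂P(x,y):
  X=0: 0.114586, 0.188356, 0.483838, 0.426891
  X=1: 0.401051, 0.246719, 0.188356, 0.000000
  X=2: 0.401051, 0.188356, 0.188356, 0.295078
  (cells with P = 0 contribute 0)
Sum of the 12 terms: H(X,Y) = 3.1226 bits

Chain rule check:
  H(X) + H(Y|X) = 1.5386 + 1.5841 = 3.1227 bits
  H(X,Y) = 3.1226 bits
✓ Chain rule verified (Δ = 0.0001 is 4-dp rounding noise: each of the three values was rounded independently).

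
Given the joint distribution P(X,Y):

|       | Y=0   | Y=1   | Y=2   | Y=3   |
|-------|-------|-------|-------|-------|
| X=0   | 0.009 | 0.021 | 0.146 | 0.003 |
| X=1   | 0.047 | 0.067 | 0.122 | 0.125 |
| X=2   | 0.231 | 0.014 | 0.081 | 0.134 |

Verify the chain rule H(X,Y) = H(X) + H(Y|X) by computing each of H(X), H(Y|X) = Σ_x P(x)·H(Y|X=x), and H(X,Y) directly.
H(X) = 1.4903 bits, H(Y|X) = 1.5891 bits, H(X,Y) = 3.0793 bits

Marginal of X (row sums):
  P(X=0) = 0.009 + 0.021 + 0.146 + 0.003 = 0.179
  P(X=1) = 0.047 + 0.067 + 0.122 + 0.125 = 0.361
  P(X=2) = 0.231 + 0.014 + 0.081 + 0.134 = 0.460
H(X) = -[0.179·log₂(0.179) + 0.361·log₂(0.361) + 0.460·log₂(0.460)]
  = 0.444272 + 0.530644 + 0.515335 = 1.4903 bits

H(Y|X) = Σ_x P(x)·H(Y|X=x):
  X=0: P(X=0) = 0.179, P(Y|X=0) = (9/179, 21/179, 146/179, 3/179) → H(Y|X=0) = 0.918244
  X=1: P(X=1) = 0.361, P(Y|X=1) = (47/361, 67/361, 122/361, 125/361) → H(Y|X=1) = 1.892623
  X=2: P(X=2) = 0.460, P(Y|X=2) = (231/460, 7/230, 81/460, 67/230) → H(Y|X=2) = 1.611923
H(Y|X) = 0.179·0.918244 + 0.361·1.892623 + 0.460·1.611923 = 1.5891 bits

H(X,Y) = -Σ_{x,y} P(x,y) log₂ P(x,y). Per-cell terms -P(x,y)·log₂P(x,y):
  X=0: 0.061163, 0.117043, 0.405290, 0.025142
  X=1: 0.207326, 0.261280, 0.370276, 0.375000
  X=2: 0.488342, 0.086218, 0.293701, 0.388559
Sum of the 12 terms: H(X,Y) = 3.0793 bits

Chain rule check:
  H(X) + H(Y|X) = 1.4903 + 1.5891 = 3.0794 bits
  H(X,Y) = 3.0793 bits
✓ Chain rule verified (Δ = 0.0001 is 4-dp rounding noise: each of the three values was rounded independently).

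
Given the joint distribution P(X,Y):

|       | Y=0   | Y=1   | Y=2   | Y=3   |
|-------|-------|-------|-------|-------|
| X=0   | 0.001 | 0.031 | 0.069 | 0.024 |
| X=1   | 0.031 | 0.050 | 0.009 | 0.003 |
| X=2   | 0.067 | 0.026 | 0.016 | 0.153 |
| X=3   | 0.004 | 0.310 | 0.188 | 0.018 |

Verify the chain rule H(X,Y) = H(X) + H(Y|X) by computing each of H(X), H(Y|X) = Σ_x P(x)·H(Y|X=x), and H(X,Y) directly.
H(X) = 1.6905 bits, H(Y|X) = 1.3491 bits, H(X,Y) = 3.0397 bits

Marginal of X (row sums):
  P(X=0) = 0.001 + 0.031 + 0.069 + 0.024 = 0.125
  P(X=1) = 0.031 + 0.050 + 0.009 + 0.003 = 0.093
  P(X=2) = 0.067 + 0.026 + 0.016 + 0.153 = 0.262
  P(X=3) = 0.004 + 0.310 + 0.188 + 0.018 = 0.520
H(X) = -[0.125·log₂(0.125) + 0.093·log₂(0.093) + 0.262·log₂(0.262) + 0.520·log₂(0.520)]
  = 0.37500 + 0.31868 + 0.50628 + 0.49058 = 1.6905 bits

H(Y|X) = Σ_x P(x)·H(Y|X=x):
  X=0: P(X=0) = 0.125, P(Y|X=0) = (1/125, 31/125, 69/125, 24/125) → H(Y|X=0) = 1.48493
  X=1: P(X=1) = 0.093, P(Y|X=1) = (1/3, 50/93, 3/31, 1/31) → H(Y|X=1) = 1.49553
  X=2: P(X=2) = 0.262, P(Y|X=2) = (67/262, 13/131, 8/131, 153/262) → H(Y|X=2) = 1.53335
  X=3: P(X=3) = 0.520, P(Y|X=3) = (1/130, 31/52, 47/130, 9/260) → H(Y|X=3) = 1.19752
H(Y|X) = 0.125·1.48493 + 0.093·1.49553 + 0.262·1.53335 + 0.520·1.19752 = 1.3491 bits

H(X,Y) = -Σ_{x,y} P(x,y) log₂ P(x,y). Per-cell terms -P(x,y)·log₂P(x,y):
  X=0: 0.00997, 0.15536, 0.26615, 0.12914
  X=1: 0.15536, 0.21610, 0.06116, 0.02514
  X=2: 0.26128, 0.13690, 0.09545, 0.41438
  X=3: 0.03186, 0.52379, 0.45330, 0.10433
Sum of the 16 terms: H(X,Y) = 3.0397 bits

Chain rule check:
  H(X) + H(Y|X) = 1.6905 + 1.3491 = 3.0396 bits
  H(X,Y) = 3.0397 bits
✓ Chain rule verified (Δ = 0.0001 is 4-dp rounding noise: each of the three values was rounded independently).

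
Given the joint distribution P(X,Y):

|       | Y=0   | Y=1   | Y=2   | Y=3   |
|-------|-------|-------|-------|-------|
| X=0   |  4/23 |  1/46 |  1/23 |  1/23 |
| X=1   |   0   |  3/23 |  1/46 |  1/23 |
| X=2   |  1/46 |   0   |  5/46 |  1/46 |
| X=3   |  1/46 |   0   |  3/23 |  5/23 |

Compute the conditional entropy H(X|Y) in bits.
1.2811 bits

H(X|Y) = H(X,Y) - H(Y)

H(X,Y) = -Σ_{x,y} P(x,y) log₂ P(x,y). Per-cell terms -P(x,y)·log₂P(x,y):
  X=0: 0.438880, 0.120077, 0.196677, 0.196677
  X=1: 0.000000, 0.383296, 0.120077, 0.196677
  X=2: 0.120077, 0.000000, 0.348004, 0.120077
  X=3: 0.120077, 0.000000, 0.383296, 0.478616
  (cells with P = 0 contribute 0)
Sum of the 16 terms: H(X,Y) = 3.22251 bits

Marginal of Y (column sums):
  P(Y=0) = 4/23 + 0 + 1/46 + 1/46 = 5/23
  P(Y=1) = 1/46 + 3/23 + 0 + 0 = 7/46
  P(Y=2) = 1/23 + 1/46 + 5/46 + 3/23 = 7/23
  P(Y=3) = 1/23 + 1/23 + 1/46 + 5/23 = 15/46
H(Y) = -[(5/23)·log₂(5/23) + (7/46)·log₂(7/46) + (7/23)·log₂(7/23) + (15/46)·log₂(15/46)]
  = 0.478616 + 0.413336 + 0.522324 + 0.527175 = 1.94145 bits

H(X|Y) = H(X,Y) - H(Y) = 3.22251 - 1.94145 = 1.2811 bits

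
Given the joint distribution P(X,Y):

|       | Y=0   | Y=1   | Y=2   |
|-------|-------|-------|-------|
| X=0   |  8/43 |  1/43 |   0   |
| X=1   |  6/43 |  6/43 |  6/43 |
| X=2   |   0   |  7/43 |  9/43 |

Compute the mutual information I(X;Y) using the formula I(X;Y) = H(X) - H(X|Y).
0.4475 bits

I(X;Y) = H(X) - H(X|Y)

Marginal of X (row sums):
  P(X=0) = 8/43 + 1/43 + 0 = 9/43
  P(X=1) = 6/43 + 6/43 + 6/43 = 18/43
  P(X=2) = 0 + 7/43 + 9/43 = 16/43
H(X) = -[(9/43)·log₂(9/43) + (18/43)·log₂(18/43) + (16/43)·log₂(16/43)]
  = 0.4723 + 0.5259 + 0.5307 = 1.5289 bits

Marginal of Y (column sums):
  P(Y=0) = 8/43 + 6/43 + 0 = 14/43
  P(Y=1) = 1/43 + 6/43 + 7/43 = 14/43
  P(Y=2) = 0 + 6/43 + 9/43 = 15/43
H(X|Y) = Σ_y P(y)·H(X|Y=y):
  Y=0: P(Y=0) = 14/43, P(X|Y=0) = (4/7, 3/7, 0) → H(X|Y=0) = 0.9852
  Y=1: P(Y=1) = 14/43, P(X|Y=1) = (1/14, 3/7, 1/2) → H(X|Y=1) = 1.2958
  Y=2: P(Y=2) = 15/43, P(X|Y=2) = (0, 2/5, 3/5) → H(X|Y=2) = 0.9710
H(X|Y) = (14/43)·0.9852 + (14/43)·1.2958 + (15/43)·0.9710 = 1.0814 bits

I(X;Y) = H(X) - H(X|Y) = 1.5289 - 1.0814 = 0.4475 bits

Cross-check via I(X;Y) = H(X) + H(Y) - H(X,Y): computing H(Y) from the column sums and H(X,Y) from the 9 cells in the same way gives H(Y) = 1.5842 bits and H(X,Y) = 2.6656 bits, so
I(X;Y) = 1.5289 + 1.5842 - 2.6656 = 0.4475 bits ✓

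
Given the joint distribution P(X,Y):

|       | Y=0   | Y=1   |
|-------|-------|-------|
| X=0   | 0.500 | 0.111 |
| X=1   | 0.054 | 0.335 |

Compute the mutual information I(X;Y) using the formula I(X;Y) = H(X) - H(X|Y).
0.3478 bits

I(X;Y) = H(X) - H(X|Y)

Marginal of X (row sums):
  P(X=0) = 0.500 + 0.111 = 0.611
  P(X=1) = 0.054 + 0.335 = 0.389
H(X) = -[0.611·log₂(0.611) + 0.389·log₂(0.389)]
  = 0.4343 + 0.5299 = 0.9642 bits

Marginal of Y (column sums):
  P(Y=0) = 0.500 + 0.054 = 0.554
  P(Y=1) = 0.111 + 0.335 = 0.446
H(X|Y) = Σ_y P(y)·H(X|Y=y):
  Y=0: P(Y=0) = 0.554, P(X|Y=0) = (250/277, 27/277) → H(X|Y=0) = 0.4609
  Y=1: P(Y=1) = 0.446, P(X|Y=1) = (111/446, 335/446) → H(X|Y=1) = 0.8095
H(X|Y) = 0.554·0.4609 + 0.446·0.8095 = 0.6164 bits

I(X;Y) = H(X) - H(X|Y) = 0.9642 - 0.6164 = 0.3478 bits

Cross-check via I(X;Y) = H(X) + H(Y) - H(X,Y): computing H(Y) from the column sums and H(X,Y) from the 4 cells in the same way gives H(Y) = 0.9916 bits and H(X,Y) = 1.6080 bits, so
I(X;Y) = 0.9642 + 0.9916 - 1.6080 = 0.3478 bits ✓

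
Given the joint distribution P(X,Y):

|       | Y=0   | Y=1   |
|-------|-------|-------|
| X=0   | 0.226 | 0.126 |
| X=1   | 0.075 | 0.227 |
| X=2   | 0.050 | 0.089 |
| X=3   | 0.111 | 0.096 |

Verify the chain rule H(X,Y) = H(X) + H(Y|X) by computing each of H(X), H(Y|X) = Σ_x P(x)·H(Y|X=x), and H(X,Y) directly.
H(X) = 1.9180 bits, H(Y|X) = 0.9126 bits, H(X,Y) = 2.8306 bits

Marginal of X (row sums):
  P(X=0) = 0.226 + 0.126 = 0.352
  P(X=1) = 0.075 + 0.227 = 0.302
  P(X=2) = 0.050 + 0.089 = 0.139
  P(X=3) = 0.111 + 0.096 = 0.207
H(X) = -[0.352·log₂(0.352) + 0.302·log₂(0.302) + 0.139·log₂(0.139) + 0.207·log₂(0.207)]
  = 0.53024 + 0.52167 + 0.39571 + 0.47037 = 1.9180 bits

H(Y|X) = Σ_x P(x)·H(Y|X=x):
  X=0: P(X=0) = 0.352, P(Y|X=0) = (113/176, 63/176) → H(Y|X=0) = 0.94097
  X=1: P(X=1) = 0.302, P(Y|X=1) = (75/302, 227/302) → H(Y|X=1) = 0.80864
  X=2: P(X=2) = 0.139, P(Y|X=2) = (50/139, 89/139) → H(Y|X=2) = 0.94244
  X=3: P(X=3) = 0.207, P(Y|X=3) = (37/69, 32/69) → H(Y|X=3) = 0.99621
H(Y|X) = 0.352·0.94097 + 0.302·0.80864 + 0.139·0.94244 + 0.207·0.99621 = 0.9126 bits

H(X,Y) = -Σ_{x,y} P(x,y) log₂ P(x,y). Per-cell terms -P(x,y)·log₂P(x,y):
  X=0: 0.48491, 0.37655
  X=1: 0.28027, 0.48561
  X=2: 0.21610, 0.31061
  X=3: 0.35202, 0.32456
Sum of the 8 terms: H(X,Y) = 2.8306 bits

Chain rule check:
  H(X) + H(Y|X) = 1.9180 + 0.9126 = 2.8306 bits
  H(X,Y) = 2.8306 bits
✓ Chain rule verified.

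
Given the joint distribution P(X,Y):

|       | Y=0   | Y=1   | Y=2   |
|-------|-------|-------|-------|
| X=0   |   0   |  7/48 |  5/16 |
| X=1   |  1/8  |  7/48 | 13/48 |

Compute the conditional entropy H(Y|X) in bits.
1.2249 bits

H(Y|X) = H(X,Y) - H(X)

H(X,Y) = -Σ_{x,y} P(x,y) log₂ P(x,y). Per-cell terms -P(x,y)·log₂P(x,y):
  X=0: 0.00000, 0.40507, 0.52440
  X=1: 0.37500, 0.40507, 0.51039
  (cells with P = 0 contribute 0)
Sum of the 6 terms: H(X,Y) = 2.2199 bits

Marginal of X (row sums):
  P(X=0) = 0 + 7/48 + 5/16 = 11/24
  P(X=1) = 1/8 + 7/48 + 13/48 = 13/24
H(X) = -[(11/24)·log₂(11/24) + (13/24)·log₂(13/24)]
  = 0.51587 + 0.47912 = 0.9950 bits

H(Y|X) = H(X,Y) - H(X) = 2.2199 - 0.9950 = 1.2249 bits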